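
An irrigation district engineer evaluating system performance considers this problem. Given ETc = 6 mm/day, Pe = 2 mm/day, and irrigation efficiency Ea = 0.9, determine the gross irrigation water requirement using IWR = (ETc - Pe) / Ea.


IWR = (ETc - Pe) / Ea
    = (6 - 2) / 0.9
    = 4 / 0.9
    = 4.44 mm/day


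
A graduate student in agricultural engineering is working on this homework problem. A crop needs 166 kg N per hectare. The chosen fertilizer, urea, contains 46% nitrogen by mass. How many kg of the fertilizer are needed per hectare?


Rate = N_required / (N_content / 100)
     = 166 / (46 / 100)
     = 166 / 0.46
     = 360.87 kg/ha


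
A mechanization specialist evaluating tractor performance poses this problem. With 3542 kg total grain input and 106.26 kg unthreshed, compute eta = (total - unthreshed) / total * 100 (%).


eta = (total - unthreshed) / total * 100
    = (3542 - 106.26) / 3542 * 100
    = 3435.74 / 3542 * 100
    = 97%


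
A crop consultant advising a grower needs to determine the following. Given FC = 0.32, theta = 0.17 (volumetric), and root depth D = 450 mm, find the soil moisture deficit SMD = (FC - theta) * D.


SMD = (FC - theta) * D
    = (0.32 - 0.17) * 450
    = 0.150 * 450
    = 67.50 mm


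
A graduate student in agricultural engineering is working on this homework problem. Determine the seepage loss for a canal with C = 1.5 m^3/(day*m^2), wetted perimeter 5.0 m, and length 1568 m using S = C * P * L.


S = C * P * L
  = 1.5 * 5.0 * 1568
  = 11760 m^3/day


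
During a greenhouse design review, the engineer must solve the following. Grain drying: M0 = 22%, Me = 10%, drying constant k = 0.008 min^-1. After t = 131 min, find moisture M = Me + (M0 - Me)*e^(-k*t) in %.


M = Me + (M0 - Me) * e^(-k*t)
  = 10 + (22 - 10) * e^(-0.008*131)
  = 10 + 12 * e^(-1.048)
  = 10 + 12 * 0.35064
  = 10 + 4.2077
  = 14.21%


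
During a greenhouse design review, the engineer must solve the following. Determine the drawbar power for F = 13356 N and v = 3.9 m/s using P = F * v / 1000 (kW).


P = F * v / 1000
  = 13356 * 3.9 / 1000
  = 52088.40 / 1000
  = 52.09 kW


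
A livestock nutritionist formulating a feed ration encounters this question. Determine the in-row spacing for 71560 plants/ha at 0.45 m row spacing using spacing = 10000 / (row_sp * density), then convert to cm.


spacing = 10000 / (row_sp * density)
        = 10000 / (0.45 * 71560)
        = 10000 / 32202
        = 0.31054 m = 31.05 cm


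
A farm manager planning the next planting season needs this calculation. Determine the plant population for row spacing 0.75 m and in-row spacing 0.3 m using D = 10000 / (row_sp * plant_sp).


D = 10000 / (row_sp * plant_sp)
  = 10000 / (0.75 * 0.3)
  = 10000 / 0.2250
  = 44444.44 plants/ha


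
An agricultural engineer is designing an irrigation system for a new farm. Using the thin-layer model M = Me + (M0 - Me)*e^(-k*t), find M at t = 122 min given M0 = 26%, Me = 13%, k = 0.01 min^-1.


M = Me + (M0 - Me) * e^(-k*t)
  = 13 + (26 - 13) * e^(-0.01*122)
  = 13 + 13 * e^(-1.220)
  = 13 + 13 * 0.29523
  = 13 + 3.8380
  = 16.84%


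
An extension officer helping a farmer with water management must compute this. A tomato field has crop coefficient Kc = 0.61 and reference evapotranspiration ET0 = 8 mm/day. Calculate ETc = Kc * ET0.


ETc = Kc * ET0
    = 0.61 * 8
    = 4.88 mm/day


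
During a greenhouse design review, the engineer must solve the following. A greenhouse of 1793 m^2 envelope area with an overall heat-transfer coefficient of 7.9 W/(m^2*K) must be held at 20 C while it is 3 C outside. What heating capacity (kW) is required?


dT = 20 - (3) = 17 K
Q = U * A * dT
  = 7.9 * 1793 * 17
  = 240799.90 W = 240.80 kW


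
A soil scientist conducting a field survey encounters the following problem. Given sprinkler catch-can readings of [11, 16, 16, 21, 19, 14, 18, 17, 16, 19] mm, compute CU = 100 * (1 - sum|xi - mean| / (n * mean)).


xbar = 167 / 10 = 16.700
sum|xi - xbar| = 21
CU = 100 * (1 - 21 / (10 * 16.700))
   = 100 * (1 - 0.1257)
   = 87.43%


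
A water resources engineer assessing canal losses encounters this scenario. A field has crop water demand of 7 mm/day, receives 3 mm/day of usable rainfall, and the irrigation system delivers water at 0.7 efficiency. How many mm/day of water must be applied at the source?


IWR = (ETc - Pe) / Ea
    = (7 - 3) / 0.7
    = 4 / 0.7
    = 5.71 mm/day


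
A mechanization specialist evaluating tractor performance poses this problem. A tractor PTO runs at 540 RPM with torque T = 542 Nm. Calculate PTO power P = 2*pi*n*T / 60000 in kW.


P = 2*pi*n*T / 60000
  = 2*pi * 540 * 542 / 60000
  = 1838962.68 / 60000
  = 30.65 kW


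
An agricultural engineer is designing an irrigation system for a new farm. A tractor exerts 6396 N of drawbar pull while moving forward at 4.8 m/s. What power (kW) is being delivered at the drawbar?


P = F * v / 1000
  = 6396 * 4.8 / 1000
  = 30700.80 / 1000
  = 30.70 kW


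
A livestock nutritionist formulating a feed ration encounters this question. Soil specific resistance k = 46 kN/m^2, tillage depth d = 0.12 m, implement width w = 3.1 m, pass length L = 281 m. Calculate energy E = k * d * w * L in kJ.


E = k * d * w * L
  = 46 * 0.12 * 3.1 * 281
  = 4808.47 kJ


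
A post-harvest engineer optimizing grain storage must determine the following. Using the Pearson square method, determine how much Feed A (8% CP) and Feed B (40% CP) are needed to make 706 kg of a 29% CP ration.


parts_A = CP_b - target = 40 - 29 = 11
parts_B = target - CP_a = 29 - 8 = 21
total_parts = 11 + 21 = 32
Feed A = 706 * 11 / 32 = 242.69 kg
Feed B = 706 * 21 / 32 = 463.31 kg

242.69 kg


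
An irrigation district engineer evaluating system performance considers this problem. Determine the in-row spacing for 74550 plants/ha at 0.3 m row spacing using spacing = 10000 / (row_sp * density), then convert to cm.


spacing = 10000 / (row_sp * density)
        = 10000 / (0.3 * 74550)
        = 10000 / 22365
        = 0.44713 m = 44.71 cm


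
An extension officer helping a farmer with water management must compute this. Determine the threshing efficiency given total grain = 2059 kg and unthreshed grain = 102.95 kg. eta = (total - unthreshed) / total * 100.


eta = (total - unthreshed) / total * 100
    = (2059 - 102.95) / 2059 * 100
    = 1956.05 / 2059 * 100
    = 95%


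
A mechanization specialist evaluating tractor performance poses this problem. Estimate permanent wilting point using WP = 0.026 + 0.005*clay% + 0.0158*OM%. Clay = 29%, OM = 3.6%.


WP = 0.026 + 0.005*29 + 0.0158*3.6
   = 0.026 + 0.1450 + 0.0569
   = 0.2279


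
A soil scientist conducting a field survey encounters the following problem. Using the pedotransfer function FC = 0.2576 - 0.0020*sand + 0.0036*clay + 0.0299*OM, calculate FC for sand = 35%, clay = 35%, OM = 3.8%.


FC = 0.2576 - 0.0020*35 + 0.0036*35 + 0.0299*3.8
   = 0.2576 - 0.0700 + 0.1260 + 0.1136
   = 0.4272


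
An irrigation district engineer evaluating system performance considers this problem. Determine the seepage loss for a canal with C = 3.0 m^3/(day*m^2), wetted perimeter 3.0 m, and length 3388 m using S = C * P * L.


S = C * P * L
  = 3.0 * 3.0 * 3388
  = 30492 m^3/day


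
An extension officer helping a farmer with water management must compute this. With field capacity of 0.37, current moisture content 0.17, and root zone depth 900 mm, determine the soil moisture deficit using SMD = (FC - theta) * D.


SMD = (FC - theta) * D
    = (0.37 - 0.17) * 900
    = 0.200 * 900
    = 180 mm


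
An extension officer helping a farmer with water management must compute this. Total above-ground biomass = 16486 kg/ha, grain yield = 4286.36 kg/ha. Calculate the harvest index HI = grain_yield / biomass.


HI = grain_yield / biomass
   = 4286.36 / 16486
   = 0.26


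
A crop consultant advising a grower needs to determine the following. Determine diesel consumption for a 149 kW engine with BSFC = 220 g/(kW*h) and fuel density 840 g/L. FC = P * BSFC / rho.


FC = P * BSFC / rho_fuel
   = 149 * 220 / 840
   = 32780 / 840
   = 39.02 L/h


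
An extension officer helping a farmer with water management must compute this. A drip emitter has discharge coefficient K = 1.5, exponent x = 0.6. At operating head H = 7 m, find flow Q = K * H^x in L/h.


Q = K * H^x
  = 1.5 * 7^0.6
  = 1.5 * 3.2141
  = 4.82 L/h


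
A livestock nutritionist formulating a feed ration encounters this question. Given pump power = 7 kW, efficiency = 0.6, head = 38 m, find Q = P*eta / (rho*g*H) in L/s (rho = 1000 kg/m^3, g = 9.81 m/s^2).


Q = (P * 1000 * eta) / (rho * g * H)
  = (7 * 1000 * 0.6) / (1000 * 9.81 * 38)
  = 4200 / 372780
  = 0.01127 m^3/s = 11.27 L/s


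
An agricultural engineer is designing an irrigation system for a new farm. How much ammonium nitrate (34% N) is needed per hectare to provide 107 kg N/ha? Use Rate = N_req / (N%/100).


Rate = N_required / (N_content / 100)
     = 107 / (34 / 100)
     = 107 / 0.34
     = 314.71 kg/ha


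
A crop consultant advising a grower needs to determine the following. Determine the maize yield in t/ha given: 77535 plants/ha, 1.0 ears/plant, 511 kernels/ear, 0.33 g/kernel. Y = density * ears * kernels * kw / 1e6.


Y = density * ears * kernels * kw
  = 77535 * 1.0 * 511 * 0.33 g/ha
  = 13074727.05 g/ha
  = 13074.73 kg/ha = 13.07 t/ha


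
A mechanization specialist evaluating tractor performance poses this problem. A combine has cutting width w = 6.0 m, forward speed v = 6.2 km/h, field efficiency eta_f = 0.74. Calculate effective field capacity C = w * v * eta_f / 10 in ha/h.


C = w * v * eta_f / 10
  = 6.0 * 6.2 * 0.74 / 10
  = 27.53 / 10
  = 2.75 ha/h


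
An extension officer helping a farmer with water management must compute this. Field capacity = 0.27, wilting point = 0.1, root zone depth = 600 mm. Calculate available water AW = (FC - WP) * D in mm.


AW = (FC - WP) * D
   = (0.27 - 0.1) * 600
   = 0.17 * 600
   = 102 mm


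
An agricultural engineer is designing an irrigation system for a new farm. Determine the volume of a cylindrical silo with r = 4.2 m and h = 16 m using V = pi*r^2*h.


V = pi * r^2 * h
  = pi * 4.2^2 * 16
  = pi * 17.64 * 16
  = 886.68 m^3


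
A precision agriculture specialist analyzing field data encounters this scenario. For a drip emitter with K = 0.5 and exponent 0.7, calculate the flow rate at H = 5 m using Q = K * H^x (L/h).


Q = K * H^x
  = 0.5 * 5^0.7
  = 0.5 * 3.0852
  = 1.54 L/h


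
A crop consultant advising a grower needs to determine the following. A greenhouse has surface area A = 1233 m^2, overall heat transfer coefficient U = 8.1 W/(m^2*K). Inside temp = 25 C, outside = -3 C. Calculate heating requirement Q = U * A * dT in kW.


dT = 25 - (-3) = 28 K
Q = U * A * dT
  = 8.1 * 1233 * 28
  = 279644.40 W = 279.64 kW


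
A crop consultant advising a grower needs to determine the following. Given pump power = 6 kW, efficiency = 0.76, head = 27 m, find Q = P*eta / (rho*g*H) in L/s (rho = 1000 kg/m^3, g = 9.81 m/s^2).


Q = (P * 1000 * eta) / (rho * g * H)
  = (6 * 1000 * 0.76) / (1000 * 9.81 * 27)
  = 4560 / 264870
  = 0.01722 m^3/s = 17.22 L/s


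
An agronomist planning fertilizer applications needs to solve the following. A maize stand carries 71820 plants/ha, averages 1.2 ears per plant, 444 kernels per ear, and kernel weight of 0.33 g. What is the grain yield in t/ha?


Y = density * ears * kernels * kw
  = 71820 * 1.2 * 444 * 0.33 g/ha
  = 12627679.68 g/ha
  = 12627.68 kg/ha = 12.63 t/ha


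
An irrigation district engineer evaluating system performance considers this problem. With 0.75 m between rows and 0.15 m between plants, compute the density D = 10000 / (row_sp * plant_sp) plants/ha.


D = 10000 / (row_sp * plant_sp)
  = 10000 / (0.75 * 0.15)
  = 10000 / 0.1125
  = 88888.89 plants/ha


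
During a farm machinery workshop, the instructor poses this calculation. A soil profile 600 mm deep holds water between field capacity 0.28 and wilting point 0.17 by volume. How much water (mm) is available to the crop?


AW = (FC - WP) * D
   = (0.28 - 0.17) * 600
   = 0.11 * 600
   = 66 mm


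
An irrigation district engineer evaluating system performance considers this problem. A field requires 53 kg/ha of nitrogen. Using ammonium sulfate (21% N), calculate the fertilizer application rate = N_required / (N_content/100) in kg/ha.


Rate = N_required / (N_content / 100)
     = 53 / (21 / 100)
     = 53 / 0.21
     = 252.38 kg/ha


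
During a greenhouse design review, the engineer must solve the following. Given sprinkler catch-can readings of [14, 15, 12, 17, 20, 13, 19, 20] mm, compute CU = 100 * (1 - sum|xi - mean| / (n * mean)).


xbar = 130 / 8 = 16.250
sum|xi - xbar| = 22
CU = 100 * (1 - 22 / (8 * 16.250))
   = 100 * (1 - 0.1692)
   = 83.08%


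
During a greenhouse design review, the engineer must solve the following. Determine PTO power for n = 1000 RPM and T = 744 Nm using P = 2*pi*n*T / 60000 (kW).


P = 2*pi*n*T / 60000
  = 2*pi * 1000 * 744 / 60000
  = 4674689.87 / 60000
  = 77.91 kW


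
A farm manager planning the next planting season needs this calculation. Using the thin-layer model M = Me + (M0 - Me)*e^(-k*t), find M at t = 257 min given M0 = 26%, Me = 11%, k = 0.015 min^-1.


M = Me + (M0 - Me) * e^(-k*t)
  = 11 + (26 - 11) * e^(-0.015*257)
  = 11 + 15 * e^(-3.855)
  = 11 + 15 * 0.02117
  = 11 + 0.3176
  = 11.32%


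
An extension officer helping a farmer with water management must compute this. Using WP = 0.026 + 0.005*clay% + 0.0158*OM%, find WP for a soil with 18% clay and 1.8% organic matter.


WP = 0.026 + 0.005*18 + 0.0158*1.8
   = 0.026 + 0.0900 + 0.0284
   = 0.1444


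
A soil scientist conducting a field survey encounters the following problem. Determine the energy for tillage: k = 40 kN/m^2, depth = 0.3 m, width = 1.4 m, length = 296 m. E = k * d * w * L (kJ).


E = k * d * w * L
  = 40 * 0.3 * 1.4 * 296
  = 4972.80 kJ


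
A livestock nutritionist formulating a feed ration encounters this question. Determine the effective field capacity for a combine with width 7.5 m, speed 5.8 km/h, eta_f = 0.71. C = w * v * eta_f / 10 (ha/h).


C = w * v * eta_f / 10
  = 7.5 * 5.8 * 0.71 / 10
  = 30.89 / 10
  = 3.09 ha/h


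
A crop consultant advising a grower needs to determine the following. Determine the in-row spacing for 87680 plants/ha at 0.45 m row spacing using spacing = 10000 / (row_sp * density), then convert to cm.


spacing = 10000 / (row_sp * density)
        = 10000 / (0.45 * 87680)
        = 10000 / 39456
        = 0.25345 m = 25.34 cm


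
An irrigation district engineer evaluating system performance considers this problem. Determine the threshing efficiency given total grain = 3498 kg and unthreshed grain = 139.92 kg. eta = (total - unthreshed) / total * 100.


eta = (total - unthreshed) / total * 100
    = (3498 - 139.92) / 3498 * 100
    = 3358.08 / 3498 * 100
    = 96%


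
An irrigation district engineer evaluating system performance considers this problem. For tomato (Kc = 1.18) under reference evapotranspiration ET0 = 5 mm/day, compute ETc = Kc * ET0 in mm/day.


ETc = Kc * ET0
    = 1.18 * 5
    = 5.90 mm/day


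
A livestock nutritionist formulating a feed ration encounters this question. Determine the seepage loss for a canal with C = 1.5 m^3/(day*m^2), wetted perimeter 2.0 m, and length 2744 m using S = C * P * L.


S = C * P * L
  = 1.5 * 2.0 * 2744
  = 8232 m^3/day


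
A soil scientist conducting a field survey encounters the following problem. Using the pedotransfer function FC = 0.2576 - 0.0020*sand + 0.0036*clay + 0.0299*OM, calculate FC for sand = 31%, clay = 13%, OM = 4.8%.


FC = 0.2576 - 0.0020*31 + 0.0036*13 + 0.0299*4.8
   = 0.2576 - 0.0620 + 0.0468 + 0.1435
   = 0.3859


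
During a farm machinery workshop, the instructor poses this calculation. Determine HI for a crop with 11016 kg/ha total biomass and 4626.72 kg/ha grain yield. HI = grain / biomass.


HI = grain_yield / biomass
   = 4626.72 / 11016
   = 0.42


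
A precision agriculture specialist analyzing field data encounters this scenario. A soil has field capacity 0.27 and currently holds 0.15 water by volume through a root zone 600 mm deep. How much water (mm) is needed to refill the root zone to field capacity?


SMD = (FC - theta) * D
    = (0.27 - 0.15) * 600
    = 0.120 * 600
    = 72 mm


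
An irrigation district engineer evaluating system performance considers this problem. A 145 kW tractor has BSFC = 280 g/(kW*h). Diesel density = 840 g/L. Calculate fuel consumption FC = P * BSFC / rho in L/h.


FC = P * BSFC / rho_fuel
   = 145 * 280 / 840
   = 40600 / 840
   = 48.33 L/h


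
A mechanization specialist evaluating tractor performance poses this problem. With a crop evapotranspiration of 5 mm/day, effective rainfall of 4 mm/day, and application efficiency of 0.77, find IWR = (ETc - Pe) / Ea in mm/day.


IWR = (ETc - Pe) / Ea
    = (5 - 4) / 0.77
    = 1 / 0.77
    = 1.30 mm/day


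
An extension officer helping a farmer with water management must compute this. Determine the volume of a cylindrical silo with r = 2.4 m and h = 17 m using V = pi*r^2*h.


V = pi * r^2 * h
  = pi * 2.4^2 * 17
  = pi * 5.76 * 17
  = 307.62 m^3


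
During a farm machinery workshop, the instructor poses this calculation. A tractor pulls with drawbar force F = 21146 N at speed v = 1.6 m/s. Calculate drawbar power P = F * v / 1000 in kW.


P = F * v / 1000
  = 21146 * 1.6 / 1000
  = 33833.60 / 1000
  = 33.83 kW


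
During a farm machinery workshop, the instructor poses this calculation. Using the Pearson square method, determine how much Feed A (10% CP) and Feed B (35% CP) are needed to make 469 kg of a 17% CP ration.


parts_A = CP_b - target = 35 - 17 = 18
parts_B = target - CP_a = 17 - 10 = 7
total_parts = 18 + 7 = 25
Feed A = 469 * 18 / 25 = 337.68 kg
Feed B = 469 * 7 / 25 = 131.32 kg

337.68 kg


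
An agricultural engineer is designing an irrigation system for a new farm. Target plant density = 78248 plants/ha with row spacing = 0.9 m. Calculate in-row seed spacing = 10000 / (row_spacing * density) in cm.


spacing = 10000 / (row_sp * density)
        = 10000 / (0.9 * 78248)
        = 10000 / 70423.20
        = 0.14200 m = 14.20 cm


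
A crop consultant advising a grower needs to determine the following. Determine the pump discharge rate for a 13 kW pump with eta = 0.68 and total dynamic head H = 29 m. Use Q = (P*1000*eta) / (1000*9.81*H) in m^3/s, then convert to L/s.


Q = (P * 1000 * eta) / (rho * g * H)
  = (13 * 1000 * 0.68) / (1000 * 9.81 * 29)
  = 8840 / 284490
  = 0.03107 m^3/s = 31.07 L/s


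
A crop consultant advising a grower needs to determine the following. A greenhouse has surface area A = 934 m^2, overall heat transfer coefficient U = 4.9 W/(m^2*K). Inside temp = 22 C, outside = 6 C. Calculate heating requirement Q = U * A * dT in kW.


dT = 22 - (6) = 16 K
Q = U * A * dT
  = 4.9 * 934 * 16
  = 73225.60 W = 73.23 kW


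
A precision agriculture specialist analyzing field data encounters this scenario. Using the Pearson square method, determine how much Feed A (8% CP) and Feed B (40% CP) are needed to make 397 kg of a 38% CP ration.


parts_A = CP_b - target = 40 - 38 = 2
parts_B = target - CP_a = 38 - 8 = 30
total_parts = 2 + 30 = 32
Feed A = 397 * 2 / 32 = 24.81 kg
Feed B = 397 * 30 / 32 = 372.19 kg

24.81 kg


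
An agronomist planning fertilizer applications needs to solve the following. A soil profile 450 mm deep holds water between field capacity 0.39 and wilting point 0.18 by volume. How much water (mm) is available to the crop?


AW = (FC - WP) * D
   = (0.39 - 0.18) * 450
   = 0.21 * 450
   = 94.50 mm


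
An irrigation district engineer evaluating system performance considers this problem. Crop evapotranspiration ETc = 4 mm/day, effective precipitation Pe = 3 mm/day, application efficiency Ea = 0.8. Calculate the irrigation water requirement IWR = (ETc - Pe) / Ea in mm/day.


IWR = (ETc - Pe) / Ea
    = (4 - 3) / 0.8
    = 1 / 0.8
    = 1.25 mm/day


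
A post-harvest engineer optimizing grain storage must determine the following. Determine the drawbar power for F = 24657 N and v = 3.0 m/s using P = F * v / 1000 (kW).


P = F * v / 1000
  = 24657 * 3.0 / 1000
  = 73971 / 1000
  = 73.97 kW


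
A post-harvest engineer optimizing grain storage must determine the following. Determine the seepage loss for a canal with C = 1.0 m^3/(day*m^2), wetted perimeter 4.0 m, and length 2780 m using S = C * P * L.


S = C * P * L
  = 1.0 * 4.0 * 2780
  = 11120 m^3/day


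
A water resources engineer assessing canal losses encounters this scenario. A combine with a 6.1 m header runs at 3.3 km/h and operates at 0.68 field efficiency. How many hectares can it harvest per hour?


C = w * v * eta_f / 10
  = 6.1 * 3.3 * 0.68 / 10
  = 13.69 / 10
  = 1.37 ha/h


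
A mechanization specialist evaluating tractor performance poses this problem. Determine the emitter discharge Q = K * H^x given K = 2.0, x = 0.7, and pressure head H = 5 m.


Q = K * H^x
  = 2.0 * 5^0.7
  = 2.0 * 3.0852
  = 6.17 L/h


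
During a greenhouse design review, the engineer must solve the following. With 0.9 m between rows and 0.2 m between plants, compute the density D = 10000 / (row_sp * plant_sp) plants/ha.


D = 10000 / (row_sp * plant_sp)
  = 10000 / (0.9 * 0.2)
  = 10000 / 0.1800
  = 55555.56 plants/ha


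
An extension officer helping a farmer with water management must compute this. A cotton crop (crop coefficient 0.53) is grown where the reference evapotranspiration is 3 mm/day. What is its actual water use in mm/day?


ETc = Kc * ET0
    = 0.53 * 3
    = 1.59 mm/day


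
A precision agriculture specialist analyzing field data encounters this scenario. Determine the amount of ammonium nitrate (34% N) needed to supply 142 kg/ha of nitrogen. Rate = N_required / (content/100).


Rate = N_required / (N_content / 100)
     = 142 / (34 / 100)
     = 142 / 0.34
     = 417.65 kg/ha


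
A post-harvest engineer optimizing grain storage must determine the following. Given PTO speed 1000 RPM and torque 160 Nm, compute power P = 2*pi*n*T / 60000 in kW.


P = 2*pi*n*T / 60000
  = 2*pi * 1000 * 160 / 60000
  = 1005309.65 / 60000
  = 16.76 kW


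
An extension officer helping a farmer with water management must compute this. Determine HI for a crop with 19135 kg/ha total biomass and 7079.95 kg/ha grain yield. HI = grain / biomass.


HI = grain_yield / biomass
   = 7079.95 / 19135
   = 0.37


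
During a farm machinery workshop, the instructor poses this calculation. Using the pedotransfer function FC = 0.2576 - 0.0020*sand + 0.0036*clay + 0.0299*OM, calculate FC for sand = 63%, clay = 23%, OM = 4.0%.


FC = 0.2576 - 0.0020*63 + 0.0036*23 + 0.0299*4.0
   = 0.2576 - 0.1260 + 0.0828 + 0.1196
   = 0.3340


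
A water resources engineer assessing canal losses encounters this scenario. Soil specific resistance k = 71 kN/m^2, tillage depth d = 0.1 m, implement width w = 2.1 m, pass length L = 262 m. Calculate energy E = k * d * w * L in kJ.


E = k * d * w * L
  = 71 * 0.1 * 2.1 * 262
  = 3906.42 kJ


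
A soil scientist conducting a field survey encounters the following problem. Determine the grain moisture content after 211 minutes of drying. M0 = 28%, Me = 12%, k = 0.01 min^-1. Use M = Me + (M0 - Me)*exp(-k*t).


M = Me + (M0 - Me) * e^(-k*t)
  = 12 + (28 - 12) * e^(-0.01*211)
  = 12 + 16 * e^(-2.110)
  = 12 + 16 * 0.12124
  = 12 + 1.9398
  = 13.94%


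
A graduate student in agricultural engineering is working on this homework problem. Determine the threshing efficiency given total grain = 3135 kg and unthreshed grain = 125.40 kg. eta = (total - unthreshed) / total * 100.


eta = (total - unthreshed) / total * 100
    = (3135 - 125.40) / 3135 * 100
    = 3009.60 / 3135 * 100
    = 96%


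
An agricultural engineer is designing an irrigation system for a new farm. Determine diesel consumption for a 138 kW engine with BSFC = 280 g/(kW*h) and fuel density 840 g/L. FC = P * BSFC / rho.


FC = P * BSFC / rho_fuel
   = 138 * 280 / 840
   = 38640 / 840
   = 46 L/h


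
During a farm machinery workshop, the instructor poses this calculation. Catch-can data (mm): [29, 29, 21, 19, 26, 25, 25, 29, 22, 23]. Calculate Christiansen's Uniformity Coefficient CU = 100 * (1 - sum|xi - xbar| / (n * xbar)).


xbar = 248 / 10 = 24.800
sum|xi - xbar| = 28.400
CU = 100 * (1 - 28.400 / (10 * 24.800))
   = 100 * (1 - 0.1145)
   = 88.55%


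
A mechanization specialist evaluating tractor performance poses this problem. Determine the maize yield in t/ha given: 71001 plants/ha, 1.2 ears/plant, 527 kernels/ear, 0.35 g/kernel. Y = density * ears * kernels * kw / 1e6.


Y = density * ears * kernels * kw
  = 71001 * 1.2 * 527 * 0.35 g/ha
  = 15715361.34 g/ha
  = 15715.36 kg/ha = 15.72 t/ha


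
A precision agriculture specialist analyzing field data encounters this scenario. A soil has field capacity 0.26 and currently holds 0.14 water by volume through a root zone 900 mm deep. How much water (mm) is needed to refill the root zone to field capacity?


SMD = (FC - theta) * D
    = (0.26 - 0.14) * 900
    = 0.120 * 900
    = 108 mm


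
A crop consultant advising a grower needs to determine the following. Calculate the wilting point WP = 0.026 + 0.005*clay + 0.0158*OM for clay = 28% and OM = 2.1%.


WP = 0.026 + 0.005*28 + 0.0158*2.1
   = 0.026 + 0.1400 + 0.0332
   = 0.1992


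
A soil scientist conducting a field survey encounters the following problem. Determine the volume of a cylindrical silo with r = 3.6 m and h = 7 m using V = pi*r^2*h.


V = pi * r^2 * h
  = pi * 3.6^2 * 7
  = pi * 12.96 * 7
  = 285.01 m^3


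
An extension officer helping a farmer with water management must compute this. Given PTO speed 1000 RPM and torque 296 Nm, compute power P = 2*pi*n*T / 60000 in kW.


P = 2*pi*n*T / 60000
  = 2*pi * 1000 * 296 / 60000
  = 1859822.85 / 60000
  = 31.00 kW


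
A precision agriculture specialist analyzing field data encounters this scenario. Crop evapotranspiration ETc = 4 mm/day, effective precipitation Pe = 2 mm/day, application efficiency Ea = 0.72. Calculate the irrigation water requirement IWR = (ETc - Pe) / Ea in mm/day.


IWR = (ETc - Pe) / Ea
    = (4 - 2) / 0.72
    = 2 / 0.72
    = 2.78 mm/day


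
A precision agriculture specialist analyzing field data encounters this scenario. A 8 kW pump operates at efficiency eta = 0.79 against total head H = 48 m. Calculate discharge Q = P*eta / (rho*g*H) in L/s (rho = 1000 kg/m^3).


Q = (P * 1000 * eta) / (rho * g * H)
  = (8 * 1000 * 0.79) / (1000 * 9.81 * 48)
  = 6320 / 470880
  = 0.01342 m^3/s = 13.42 L/s


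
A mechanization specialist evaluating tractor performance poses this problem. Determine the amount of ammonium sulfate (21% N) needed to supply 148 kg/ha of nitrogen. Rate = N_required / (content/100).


Rate = N_required / (N_content / 100)
     = 148 / (21 / 100)
     = 148 / 0.21
     = 704.76 kg/ha


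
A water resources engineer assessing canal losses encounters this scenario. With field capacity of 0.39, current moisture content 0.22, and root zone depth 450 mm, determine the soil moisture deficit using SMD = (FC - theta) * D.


SMD = (FC - theta) * D
    = (0.39 - 0.22) * 450
    = 0.170 * 450
    = 76.50 mm


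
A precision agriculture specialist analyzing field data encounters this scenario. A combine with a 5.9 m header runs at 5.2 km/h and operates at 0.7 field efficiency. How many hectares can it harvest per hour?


C = w * v * eta_f / 10
  = 5.9 * 5.2 * 0.7 / 10
  = 21.48 / 10
  = 2.15 ha/h


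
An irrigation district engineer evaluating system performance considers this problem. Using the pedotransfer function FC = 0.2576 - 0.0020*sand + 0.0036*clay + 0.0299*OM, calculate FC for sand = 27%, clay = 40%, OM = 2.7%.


FC = 0.2576 - 0.0020*27 + 0.0036*40 + 0.0299*2.7
   = 0.2576 - 0.0540 + 0.1440 + 0.0807
   = 0.4283


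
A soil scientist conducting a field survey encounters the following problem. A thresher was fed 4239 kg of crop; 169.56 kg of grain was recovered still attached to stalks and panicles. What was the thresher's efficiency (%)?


eta = (total - unthreshed) / total * 100
    = (4239 - 169.56) / 4239 * 100
    = 4069.44 / 4239 * 100
    = 96%


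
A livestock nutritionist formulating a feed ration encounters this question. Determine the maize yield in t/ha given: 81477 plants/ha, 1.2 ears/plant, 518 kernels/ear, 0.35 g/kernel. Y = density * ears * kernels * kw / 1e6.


Y = density * ears * kernels * kw
  = 81477 * 1.2 * 518 * 0.35 g/ha
  = 17726136.12 g/ha
  = 17726.14 kg/ha = 17.73 t/ha


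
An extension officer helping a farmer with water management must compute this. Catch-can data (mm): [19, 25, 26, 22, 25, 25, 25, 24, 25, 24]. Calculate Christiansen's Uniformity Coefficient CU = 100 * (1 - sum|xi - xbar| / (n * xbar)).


xbar = 240 / 10 = 24
sum|xi - xbar| = 14
CU = 100 * (1 - 14 / (10 * 24))
   = 100 * (1 - 0.0583)
   = 94.17%


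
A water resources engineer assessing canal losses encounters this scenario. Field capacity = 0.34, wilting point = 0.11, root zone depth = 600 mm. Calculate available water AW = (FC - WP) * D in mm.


AW = (FC - WP) * D
   = (0.34 - 0.11) * 600
   = 0.23 * 600
   = 138 mm


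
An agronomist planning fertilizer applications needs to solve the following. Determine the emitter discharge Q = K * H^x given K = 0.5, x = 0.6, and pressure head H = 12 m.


Q = K * H^x
  = 0.5 * 12^0.6
  = 0.5 * 4.4413
  = 2.22 L/h


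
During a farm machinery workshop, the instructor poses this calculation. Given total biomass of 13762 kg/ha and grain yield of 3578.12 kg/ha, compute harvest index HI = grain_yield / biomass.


HI = grain_yield / biomass
   = 3578.12 / 13762
   = 0.26


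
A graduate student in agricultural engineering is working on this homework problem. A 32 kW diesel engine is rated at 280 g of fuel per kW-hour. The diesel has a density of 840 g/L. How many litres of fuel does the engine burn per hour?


FC = P * BSFC / rho_fuel
   = 32 * 280 / 840
   = 8960 / 840
   = 10.67 L/h


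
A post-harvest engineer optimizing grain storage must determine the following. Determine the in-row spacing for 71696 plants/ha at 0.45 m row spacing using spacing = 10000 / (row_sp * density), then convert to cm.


spacing = 10000 / (row_sp * density)
        = 10000 / (0.45 * 71696)
        = 10000 / 32263.20
        = 0.30995 m = 31.00 cm


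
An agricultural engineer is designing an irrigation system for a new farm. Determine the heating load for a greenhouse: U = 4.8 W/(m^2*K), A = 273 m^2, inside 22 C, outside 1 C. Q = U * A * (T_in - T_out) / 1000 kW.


dT = 22 - (1) = 21 K
Q = U * A * dT
  = 4.8 * 273 * 21
  = 27518.40 W = 27.52 kW


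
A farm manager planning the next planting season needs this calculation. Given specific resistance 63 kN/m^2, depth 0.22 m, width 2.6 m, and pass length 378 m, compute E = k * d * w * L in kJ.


E = k * d * w * L
  = 63 * 0.22 * 2.6 * 378
  = 13621.61 kJ


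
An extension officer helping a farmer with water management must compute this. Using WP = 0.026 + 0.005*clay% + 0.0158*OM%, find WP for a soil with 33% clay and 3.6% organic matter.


WP = 0.026 + 0.005*33 + 0.0158*3.6
   = 0.026 + 0.1650 + 0.0569
   = 0.2479


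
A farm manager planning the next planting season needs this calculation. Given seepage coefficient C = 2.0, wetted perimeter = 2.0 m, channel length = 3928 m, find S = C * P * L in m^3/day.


S = C * P * L
  = 2.0 * 2.0 * 3928
  = 15712 m^3/day


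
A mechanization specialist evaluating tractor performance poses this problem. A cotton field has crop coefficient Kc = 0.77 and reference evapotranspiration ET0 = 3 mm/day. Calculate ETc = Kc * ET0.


ETc = Kc * ET0
    = 0.77 * 3
    = 2.31 mm/day


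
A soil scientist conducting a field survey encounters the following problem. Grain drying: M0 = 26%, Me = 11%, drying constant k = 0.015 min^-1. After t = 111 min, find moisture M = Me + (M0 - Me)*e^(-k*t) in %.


M = Me + (M0 - Me) * e^(-k*t)
  = 11 + (26 - 11) * e^(-0.015*111)
  = 11 + 15 * e^(-1.665)
  = 11 + 15 * 0.18919
  = 11 + 2.8379
  = 13.84%


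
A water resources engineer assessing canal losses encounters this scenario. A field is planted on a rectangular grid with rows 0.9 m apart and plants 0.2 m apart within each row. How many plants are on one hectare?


D = 10000 / (row_sp * plant_sp)
  = 10000 / (0.9 * 0.2)
  = 10000 / 0.1800
  = 55555.56 plants/ha


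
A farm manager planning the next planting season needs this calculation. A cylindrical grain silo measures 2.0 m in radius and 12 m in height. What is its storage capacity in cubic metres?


V = pi * r^2 * h
  = pi * 2.0^2 * 12
  = pi * 4 * 12
  = 150.80 m^3


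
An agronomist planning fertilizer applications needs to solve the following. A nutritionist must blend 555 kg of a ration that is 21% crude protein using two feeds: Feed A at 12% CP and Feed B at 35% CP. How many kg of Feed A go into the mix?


parts_A = CP_b - target = 35 - 21 = 14
parts_B = target - CP_a = 21 - 12 = 9
total_parts = 14 + 9 = 23
Feed A = 555 * 14 / 23 = 337.83 kg
Feed B = 555 * 9 / 23 = 217.17 kg

337.83 kg


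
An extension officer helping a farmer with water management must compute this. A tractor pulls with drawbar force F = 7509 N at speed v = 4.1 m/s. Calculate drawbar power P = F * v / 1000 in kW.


P = F * v / 1000
  = 7509 * 4.1 / 1000
  = 30786.90 / 1000
  = 30.79 kW


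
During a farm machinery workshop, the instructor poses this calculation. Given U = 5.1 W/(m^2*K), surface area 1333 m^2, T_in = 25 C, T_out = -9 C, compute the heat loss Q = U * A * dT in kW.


dT = 25 - (-9) = 34 K
Q = U * A * dT
  = 5.1 * 1333 * 34
  = 231142.20 W = 231.14 kW


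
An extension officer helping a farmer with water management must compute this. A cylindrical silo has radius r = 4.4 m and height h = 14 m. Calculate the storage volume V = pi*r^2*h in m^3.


V = pi * r^2 * h
  = pi * 4.4^2 * 14
  = pi * 19.36 * 14
  = 851.50 m^3


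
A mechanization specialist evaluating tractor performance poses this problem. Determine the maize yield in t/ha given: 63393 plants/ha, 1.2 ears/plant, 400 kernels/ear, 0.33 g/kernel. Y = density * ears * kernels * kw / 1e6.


Y = density * ears * kernels * kw
  = 63393 * 1.2 * 400 * 0.33 g/ha
  = 10041451.20 g/ha
  = 10041.45 kg/ha = 10.04 t/ha


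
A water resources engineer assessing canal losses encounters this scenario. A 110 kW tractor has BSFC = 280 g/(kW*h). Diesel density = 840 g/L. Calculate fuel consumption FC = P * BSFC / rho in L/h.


FC = P * BSFC / rho_fuel
   = 110 * 280 / 840
   = 30800 / 840
   = 36.67 L/h


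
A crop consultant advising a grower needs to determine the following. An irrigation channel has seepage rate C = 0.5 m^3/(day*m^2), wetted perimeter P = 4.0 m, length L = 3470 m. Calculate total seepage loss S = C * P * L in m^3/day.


S = C * P * L
  = 0.5 * 4.0 * 3470
  = 6940 m^3/day


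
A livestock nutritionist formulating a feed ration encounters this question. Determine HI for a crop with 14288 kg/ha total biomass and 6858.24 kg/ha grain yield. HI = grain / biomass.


HI = grain_yield / biomass
   = 6858.24 / 14288
   = 0.48


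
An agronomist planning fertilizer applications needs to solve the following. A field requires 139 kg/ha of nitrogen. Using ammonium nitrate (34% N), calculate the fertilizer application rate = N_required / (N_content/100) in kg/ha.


Rate = N_required / (N_content / 100)
     = 139 / (34 / 100)
     = 139 / 0.34
     = 408.82 kg/ha


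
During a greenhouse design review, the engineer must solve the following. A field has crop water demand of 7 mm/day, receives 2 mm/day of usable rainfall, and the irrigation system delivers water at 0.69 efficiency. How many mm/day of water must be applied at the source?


IWR = (ETc - Pe) / Ea
    = (7 - 2) / 0.69
    = 5 / 0.69
    = 7.25 mm/day


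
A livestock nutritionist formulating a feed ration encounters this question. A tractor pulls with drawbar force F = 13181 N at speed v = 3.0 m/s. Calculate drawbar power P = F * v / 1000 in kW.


P = F * v / 1000
  = 13181 * 3.0 / 1000
  = 39543 / 1000
  = 39.54 kW


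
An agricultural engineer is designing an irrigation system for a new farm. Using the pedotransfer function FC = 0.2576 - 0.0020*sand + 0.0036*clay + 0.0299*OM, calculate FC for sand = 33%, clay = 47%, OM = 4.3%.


FC = 0.2576 - 0.0020*33 + 0.0036*47 + 0.0299*4.3
   = 0.2576 - 0.0660 + 0.1692 + 0.1286
   = 0.4894


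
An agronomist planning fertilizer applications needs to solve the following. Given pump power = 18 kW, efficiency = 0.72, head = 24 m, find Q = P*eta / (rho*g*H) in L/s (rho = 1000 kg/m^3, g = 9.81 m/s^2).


Q = (P * 1000 * eta) / (rho * g * H)
  = (18 * 1000 * 0.72) / (1000 * 9.81 * 24)
  = 12960 / 235440
  = 0.05505 m^3/s = 55.05 L/s


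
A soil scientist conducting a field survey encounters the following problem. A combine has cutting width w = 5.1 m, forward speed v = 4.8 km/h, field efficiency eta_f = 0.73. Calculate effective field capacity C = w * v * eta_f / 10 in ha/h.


C = w * v * eta_f / 10
  = 5.1 * 4.8 * 0.73 / 10
  = 17.87 / 10
  = 1.79 ha/h


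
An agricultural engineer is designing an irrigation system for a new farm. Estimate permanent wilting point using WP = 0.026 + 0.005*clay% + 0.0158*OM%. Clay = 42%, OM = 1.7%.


WP = 0.026 + 0.005*42 + 0.0158*1.7
   = 0.026 + 0.2100 + 0.0269
   = 0.2629


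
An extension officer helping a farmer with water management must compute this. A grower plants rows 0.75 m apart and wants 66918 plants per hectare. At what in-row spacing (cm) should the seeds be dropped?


spacing = 10000 / (row_sp * density)
        = 10000 / (0.75 * 66918)
        = 10000 / 50188.50
        = 0.19925 m = 19.92 cm


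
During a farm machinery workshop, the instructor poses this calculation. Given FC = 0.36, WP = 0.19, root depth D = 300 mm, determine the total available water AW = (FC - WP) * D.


AW = (FC - WP) * D
   = (0.36 - 0.19) * 300
   = 0.17 * 300
   = 51 mm


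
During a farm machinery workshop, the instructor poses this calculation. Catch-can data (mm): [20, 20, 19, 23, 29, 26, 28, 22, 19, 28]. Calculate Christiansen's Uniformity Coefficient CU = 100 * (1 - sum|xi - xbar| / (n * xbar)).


xbar = 234 / 10 = 23.400
sum|xi - xbar| = 34.800
CU = 100 * (1 - 34.800 / (10 * 23.400))
   = 100 * (1 - 0.1487)
   = 85.13%


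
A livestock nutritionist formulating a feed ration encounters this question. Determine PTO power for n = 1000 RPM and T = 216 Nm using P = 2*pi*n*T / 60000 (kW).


P = 2*pi*n*T / 60000
  = 2*pi * 1000 * 216 / 60000
  = 1357168.03 / 60000
  = 22.62 kW


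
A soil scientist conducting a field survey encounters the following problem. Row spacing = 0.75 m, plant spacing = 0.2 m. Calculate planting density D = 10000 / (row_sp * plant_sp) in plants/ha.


D = 10000 / (row_sp * plant_sp)
  = 10000 / (0.75 * 0.2)
  = 10000 / 0.1500
  = 66666.67 plants/ha


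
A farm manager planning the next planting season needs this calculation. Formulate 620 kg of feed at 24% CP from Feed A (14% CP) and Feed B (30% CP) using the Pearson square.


parts_A = CP_b - target = 30 - 24 = 6
parts_B = target - CP_a = 24 - 14 = 10
total_parts = 6 + 10 = 16
Feed A = 620 * 6 / 16 = 232.50 kg
Feed B = 620 * 10 / 16 = 387.50 kg

232.50 kg


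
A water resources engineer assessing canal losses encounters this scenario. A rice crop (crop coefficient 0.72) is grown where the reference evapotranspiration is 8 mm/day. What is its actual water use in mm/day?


ETc = Kc * ET0
    = 0.72 * 8
    = 5.76 mm/day


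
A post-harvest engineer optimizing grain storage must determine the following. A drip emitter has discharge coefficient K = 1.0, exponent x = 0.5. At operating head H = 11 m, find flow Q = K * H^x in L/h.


Q = K * H^x
  = 1.0 * 11^0.5
  = 1.0 * 3.3166
  = 3.32 L/h
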